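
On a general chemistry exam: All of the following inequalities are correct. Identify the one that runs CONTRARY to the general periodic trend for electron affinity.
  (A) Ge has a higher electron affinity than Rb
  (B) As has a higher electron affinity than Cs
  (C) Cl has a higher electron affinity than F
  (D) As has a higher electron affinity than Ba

The general trend: electron affinity increases across a period and decreases down a group.
(A) Ge (period 4, group 14) vs Rb (period 5, group 1): the stated order agrees with the simple trend.
(B) As (period 4, group 15) vs Cs (period 6, group 1): the stated order agrees with the simple trend.
(C) Cl (period 3, group 17) vs F (period 2, group 17): the stated order contradicts the simple trend.
(D) As (period 4, group 15) vs Ba (period 6, group 2): the stated order agrees with the simple trend.
The exception is (C): F's small 2p subshell makes the incoming electron feel strong e⁻–e⁻ repulsion, so Cl actually releases more energy on gaining an electron.

(C)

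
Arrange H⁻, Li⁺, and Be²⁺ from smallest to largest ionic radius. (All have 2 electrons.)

All of these have 2 electrons, so size is governed by nuclear charge alone: the more protons, the stronger the pull on the same electron cloud, and the smaller the ion.
Nuclear charges: Be²⁺ (Z=4), Li⁺ (Z=3), H⁻ (Z=1).
Smallest to largest: Be²⁺ < Li⁺ < H⁻.

Be²⁺ < Li⁺ < H⁻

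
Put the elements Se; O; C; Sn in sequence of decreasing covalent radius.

Moving right in a period, electrons are added to the same shell under a stronger nuclear pull, so atoms get smaller; moving down, a new shell is opened and atoms get larger.
Here both period and group differ, so the two effects have to be weighed against each other.
C > O: both are in period 2; the period trend gives C the larger value.
Se > C: the two effects oppose for this pair; the down-group effect wins (116 vs 75 pm).
Sn > Se: both effects reinforce here, so Sn is clearly the larger of the two.
For reference (pm): C 75, O 63, Se 116, Sn 140.
So from largest to smallest: Sn > Se > C > O.

Sn, Se, C, O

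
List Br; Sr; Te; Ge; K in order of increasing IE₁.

K < Sr < Ge < Te < Br

First ionization energy rises across a period (greater Z_eff holds electrons more tightly) and falls down a group (valence electrons are farther from the nucleus).
Here both period and group differ, so the two effects have to be weighed against each other.
Sr > K: the two effects oppose for this pair; the across-period effect wins (550 vs 419 kJ/mol).
Ge > Sr: both effects reinforce here, so Ge is clearly the higher of the two.
Te > Ge: the two effects oppose for this pair; the across-period effect wins (869 vs 762 kJ/mol).
Br > Te: both effects reinforce here, so Br is clearly the higher of the two.
Tabulated first ionization energy (kJ/mol): K 419, Ge 762, Br 1140, Sr 550, Te 869.
So from lowest to highest: K < Sr < Ge < Te < Br.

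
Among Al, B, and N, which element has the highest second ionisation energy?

IE_2 is the cost of taking one more electron from the +1 cation: Al⁺ still has 2 valence electrons; B⁺ still has 2 valence electrons; N⁺ still has 4 valence electrons.
All are still removing valence electrons, so compare the +1 ions as you would atoms: IE_2 generally rises across a period (higher Z_eff) and falls down a group (larger shell), subject to the usual subshell exceptions.
Valence configurations: Al⁺ [Ne]3s², B⁺ [He]2s², N⁺ [He]2s²2p².
The numbers (kJ/mol): Al 1817, B 2427, N 2856.
Overall IE_2 order: Al < B < N.

N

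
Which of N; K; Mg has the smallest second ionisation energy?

Mg

The second ionization energy removes an electron from the +1 ion. For each element: N⁺ still has 4 valence electrons; K⁺ is the bare [Ar] core; Mg⁺ still has 1 valence electron.
Pulling an electron out of a noble-gas core costs far more than removing a remaining valence electron, so K sits at the high end of IE_2.
Valence configurations: N⁺ [He]2s²2p², Mg⁺ [Ne]3s¹.
The numbers (kJ/mol): N 2856, K 3052, Mg 1451.
Putting it together, IE_2: Mg < N < K.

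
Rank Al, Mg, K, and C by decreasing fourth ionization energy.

Al > Mg > C > K

The fourth ionization energy removes an electron from the +3 ion. For each element: Al³⁺ is the bare [Ne] core; Mg³⁺ is already 1 electron into the core; K³⁺ is already 2 electrons into the core; C³⁺ still has 1 valence electron.
Usually core removal costs more than valence removal, but here the competition is close: a tightly held n=2 valence electron can cost more to remove than an n=3 core electron, so the actual values have to decide it.
The numbers (kJ/mol): Al 11577, Mg 10543, K 5877, C 6223.
So the fourth ionization energies run K < C < Mg < Al.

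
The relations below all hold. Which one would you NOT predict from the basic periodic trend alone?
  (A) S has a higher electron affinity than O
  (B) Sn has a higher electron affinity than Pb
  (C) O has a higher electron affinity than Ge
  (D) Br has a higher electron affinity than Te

(A)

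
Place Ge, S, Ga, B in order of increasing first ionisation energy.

IE₁ increases left→right with effective nuclear charge and decreases top→bottom as the valence shell moves farther out.
These span different periods and groups, so the two trends combine.
Ge > Ga: Ge lies to the right of Ga in period 4, so the across-period effect alone puts Ge higher.
B > Ge: period and group pull opposite ways; the down-group shift dominates (801 vs 762 kJ/mol).
S > B: period and group pull opposite ways; the across-period shift dominates (1000 vs 801 kJ/mol).
Approximate values (kJ/mol): B 801, S 1000, Ga 579, Ge 762.
So from lowest to highest: Ga < Ge < B < S.

Ga, Ge, B, S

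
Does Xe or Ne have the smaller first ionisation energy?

Ne is in period 2, group 18; Xe is in period 5, group 18.
Across a period the outer electron is held more tightly (higher IE₁); down a group it sits in a higher shell, more shielded, and comes off more easily.
All are in group 18, so first ionization energy increases up the group.
So Xe has the smaller first ionisation energy (Xe < Ne).

Xe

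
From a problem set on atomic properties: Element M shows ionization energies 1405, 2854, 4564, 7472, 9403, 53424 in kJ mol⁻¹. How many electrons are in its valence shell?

Look for the largest jump between consecutive ionization energies: IE6/IE5 ≈ 5.7, far larger than any earlier ratio.
That jump marks the point where a core electron is being removed. So the atom has 5 valence electrons.

5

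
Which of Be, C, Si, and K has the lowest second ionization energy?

The second ionization energy removes an electron from the +1 ion. For each element: Be⁺ still has 1 valence electron; C⁺ still has 3 valence electrons; Si⁺ still has 3 valence electrons; K⁺ is the bare [Ar] core.
Pulling an electron out of a noble-gas core costs far more than removing a remaining valence electron, so K sits at the high end of IE_2.
Valence configurations: Be⁺ [He]2s¹, C⁺ [He]2s²2p¹, Si⁺ [Ne]3s²3p¹.
The numbers (kJ/mol): Be 1757, C 2353, Si 1577, K 3052.
Hence IE_2: Si < Be < C < K.

Si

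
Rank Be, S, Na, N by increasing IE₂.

Be < S < N < Na

IE_2 is the cost of taking one more electron from the +1 cation: Be⁺ still has 1 valence electron; S⁺ still has 5 valence electrons; Na⁺ is the bare [Ne] core; N⁺ still has 4 valence electrons.
Core electrons are held far more tightly than valence electrons, so Na tops the IE_2 order.
Valence configurations: Be⁺ [He]2s¹, S⁺ [Ne]3s²3p³, N⁺ [He]2s²2p².
Tabulated IE_2 (kJ/mol): Be 1757, S 2252, Na 4562, N 2856.
Putting it together, IE_2: Be < S < N < Na.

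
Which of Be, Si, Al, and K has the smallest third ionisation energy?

Consider each +2 ion: Be²⁺ is the bare [He] core; Si²⁺ still has 2 valence electrons; Al²⁺ still has 1 valence electron; K²⁺ is already 1 electron into the core.
Core electrons are held far more tightly than valence electrons, so K and Be top the IE_3 order.
Valence configurations: Si²⁺ [Ne]3s², Al²⁺ [Ne]3s¹.
Approximate IE_3 values (kJ/mol): Be 14849, Si 3232, Al 2745, K 4420.
Hence IE_3: Al < Si < K < Be.

Al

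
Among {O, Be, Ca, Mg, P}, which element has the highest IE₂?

O

The second ionization energy removes an electron from the +1 ion. For each element: O⁺ still has 5 valence electrons; Be⁺ still has 1 valence electron; Ca⁺ still has 1 valence electron; Mg⁺ still has 1 valence electron; P⁺ still has 4 valence electrons.
All are still removing valence electrons, so compare the +1 ions as you would atoms: IE_2 generally rises across a period (higher Z_eff) and falls down a group (larger shell), subject to the usual subshell exceptions.
Valence configurations: O⁺ [He]2s²2p³, Be⁺ [He]2s¹, Ca⁺ [Ar]4s¹, Mg⁺ [Ne]3s¹, P⁺ [Ne]3s²3p².
Approximate IE_2 values (kJ/mol): O 3388, Be 1757, Ca 1145, Mg 1451, P 1907.
Hence IE_2: Ca < Mg < Be < P < O.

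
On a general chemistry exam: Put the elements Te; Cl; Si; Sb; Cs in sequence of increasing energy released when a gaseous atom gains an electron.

Cs < Sb < Si < Te < Cl

Atoms with high Z_eff and room in the valence shell (especially the halogens) have the most exothermic electron affinities.
Neither a single period nor a single group — weigh both effects.
Sb > Cs: relative to Cs, both the across-period and down-group shifts push Sb's electron affinity up.
Si > Sb: the two effects oppose for this pair; the down-group effect wins (134 vs 103 kJ/mol).
Te > Si: period and group pull opposite ways; the across-period shift dominates (190 vs 134 kJ/mol).
Cl > Te: both effects reinforce here, so Cl is clearly the higher of the two.
Approximate values (kJ/mol): Si 134, Cl 349, Sb 103, Te 190, Cs 46.
So from lowest to highest: Cs < Sb < Si < Te < Cl.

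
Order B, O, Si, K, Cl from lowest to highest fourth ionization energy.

Si < Cl < K < O < B

The fourth ionization energy removes an electron from the +3 ion. For each element: B³⁺ is the bare [He] core; O³⁺ still has 3 valence electrons; Si³⁺ still has 1 valence electron; K³⁺ is already 2 electrons into the core; Cl³⁺ still has 4 valence electrons.
Usually core removal costs more than valence removal, but here the competition is close: a tightly held n=2 valence electron can cost more to remove than an n=3 core electron, so the actual values have to decide it.
Valence configurations: O³⁺ [He]2s²2p¹, Si³⁺ [Ne]3s¹, Cl³⁺ [Ne]3s²3p².
Approximate IE_4 values (kJ/mol): B 25026, O 7469, Si 4356, K 5877, Cl 5159.
Putting it together, IE_4: Si < Cl < K < O < B.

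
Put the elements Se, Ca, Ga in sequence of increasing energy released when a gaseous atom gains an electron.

Ca, Ga, Se

Ca is in period 4, group 2; Ga is in period 4, group 13; Se is in period 4, group 16.
Electron affinity generally becomes more exothermic across a period toward the halogens and less exothermic down a group.
All lie in period 4, so electron affinity increases left to right.
So from lowest to highest: Ca < Ga < Se.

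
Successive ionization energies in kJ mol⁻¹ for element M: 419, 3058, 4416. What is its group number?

Look for the largest jump between consecutive ionization energies: IE2/IE1 ≈ 7.3, far larger than any earlier ratio.
That jump marks the point where a core electron is being removed. So the atom has 1 valence electron.
A main-group element with 1 valence electron is in group 1.

Group 1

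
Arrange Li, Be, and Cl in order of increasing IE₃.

Cl, Li, Be

After 2 electrons have been removed, what remains? Li²⁺ is already 1 electron into the core; Be²⁺ is the bare [He] core; Cl²⁺ still has 5 valence electrons.
Core electrons are held far more tightly than valence electrons, so Li and Be top the IE_3 order.
The numbers (kJ/mol): Li 11815, Be 14849, Cl 3822.
Hence IE_3: Cl < Li < Be.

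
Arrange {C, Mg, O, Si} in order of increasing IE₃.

Si < C < O < Mg

IE_3 is the cost of taking one more electron from the +2 cation: C²⁺ still has 2 valence electrons; Mg²⁺ is the bare [Ne] core; O²⁺ still has 4 valence electrons; Si²⁺ still has 2 valence electrons.
Core electrons are held far more tightly than valence electrons, so Mg tops the IE_3 order.
Valence configurations: C²⁺ [He]2s², O²⁺ [He]2s²2p², Si²⁺ [Ne]3s².
Tabulated IE_3 (kJ/mol): C 4620, Mg 7733, O 5300, Si 3232.
Overall IE_3 order: Si < C < O < Mg.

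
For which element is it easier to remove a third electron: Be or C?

C

Consider each +2 ion: Be²⁺ is the bare [He] core; C²⁺ still has 2 valence electrons.
Core electrons are held far more tightly than valence electrons, so Be tops the IE_3 order.
The numbers (kJ/mol): Be 14849, C 4620.
Putting it together, IE_3: C < Be.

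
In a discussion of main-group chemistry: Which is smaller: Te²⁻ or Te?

Forming Te²⁻ adds 2 electrons to Te. More electron–electron repulsion in the same shell, with unchanged nuclear charge, lets the cloud expand.
An anion is larger than its parent atom: Te²⁻ > Te.

Te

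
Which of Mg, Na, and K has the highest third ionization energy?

Mg

Consider each +2 ion: Mg²⁺ is the bare [Ne] core; Na²⁺ is already 1 electron into the core; K²⁺ is already 1 electron into the core.
All of these are removing an electron from a noble-gas core or deeper; the smaller core (lower principal quantum number) is held far more tightly, and within a period the higher nuclear charge binds the same core more tightly.
The numbers (kJ/mol): Mg 7733, Na 6910, K 4420.
Putting it together, IE_3: K < Na < Mg.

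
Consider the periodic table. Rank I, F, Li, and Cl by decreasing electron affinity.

Cl > F > I > Li

Li is in period 2, group 1; F is in period 2, group 17; Cl is in period 3, group 17; I is in period 5, group 17.
Atoms with high Z_eff and room in the valence shell (especially the halogens) have the most exothermic electron affinities.
Neither a single period nor a single group — weigh both effects.
I > Li: period and group pull opposite ways; the across-period shift dominates (295 vs 60 kJ/mol).
F > I: F sits above I in group 17, so the down-group effect alone puts F higher.
Cl > F: this pair runs against the simple trend — see the exception note.
Note the exception: Cl has a higher electron affinity than F, contrary to the simple trend — F's small 2p subshell makes the incoming electron feel strong e⁻–e⁻ repulsion, so Cl actually releases more energy on gaining an electron.
Tabulated electron affinity (kJ/mol): Li 60, F 328, Cl 349, I 295.
So from highest to lowest: Cl > F > I > Li.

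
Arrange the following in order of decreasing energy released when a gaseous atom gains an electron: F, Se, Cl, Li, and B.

Cl, F, Se, Li, B

Electron affinity generally becomes more exothermic across a period toward the halogens and less exothermic down a group.
These span different periods and groups, so the two trends combine.
Li > B: this pair runs against the simple trend — see the exception note.
Se > Li: period and group pull opposite ways; the across-period shift dominates (195 vs 60 kJ/mol).
F > Se: relative to Se, both the across-period and down-group shifts push F's electron affinity up.
Cl > F: this pair runs against the simple trend — see the exception note.
Note the exception: Li has a higher electron affinity than B, contrary to the simple trend — B's ns²np¹ configuration gives only a small electron affinity — the sparsely filled np subshell binds an added electron weakly.
Note the exception: Cl has a higher electron affinity than F, contrary to the simple trend — F's small 2p subshell makes the incoming electron feel strong e⁻–e⁻ repulsion, so Cl actually releases more energy on gaining an electron.
For reference (kJ/mol): Li 60, B 27, F 328, Cl 349, Se 195.
So from highest to lowest: Cl > F > Se > Li > B.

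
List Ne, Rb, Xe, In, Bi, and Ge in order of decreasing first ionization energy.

Ne is in period 2, group 18; Ge is in period 4, group 14; Rb is in period 5, group 1; In is in period 5, group 13; Xe is in period 5, group 18; Bi is in period 6, group 15.
First ionization energy rises across a period (greater Z_eff holds electrons more tightly) and falls down a group (valence electrons are farther from the nucleus).
These span different periods and groups, so the two trends combine.
In > Rb: both are in period 5; the period trend gives In the larger value.
Bi > In: period and group pull opposite ways; the across-period shift dominates (703 vs 558 kJ/mol).
Ge > Bi: period and group pull opposite ways; the down-group shift dominates (762 vs 703 kJ/mol).
Xe > Ge: period and group pull opposite ways; the across-period shift dominates (1170 vs 762 kJ/mol).
Ne > Xe: Ne sits above Xe in group 18, so the down-group effect alone puts Ne higher.
Tabulated first ionization energy (kJ/mol): Ne 2081, Ge 762, Rb 403, In 558, Xe 1170, Bi 703.
So from highest to lowest: Ne > Xe > Ge > Bi > In > Rb.

Ne > Xe > Ge > Bi > In > Rb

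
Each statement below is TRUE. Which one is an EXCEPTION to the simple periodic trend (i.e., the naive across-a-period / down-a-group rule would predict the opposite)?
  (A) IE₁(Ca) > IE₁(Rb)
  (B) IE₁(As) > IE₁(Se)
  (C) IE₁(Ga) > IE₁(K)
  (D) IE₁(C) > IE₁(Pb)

(B)

The general trend: IE₁ increases across a period and decreases down a group.
(A) Ca (period 4, group 2) vs Rb (period 5, group 1): the stated order agrees with the simple trend.
(B) As (period 4, group 15) vs Se (period 4, group 16): the stated order contradicts the simple trend.
(C) Ga (period 4, group 13) vs K (period 4, group 1): the stated order agrees with the simple trend.
(D) C (period 2, group 14) vs Pb (period 6, group 14): the stated order agrees with the simple trend.
The exception is (B): Se (4p⁴) ionizes more easily than half-filled As (4p³).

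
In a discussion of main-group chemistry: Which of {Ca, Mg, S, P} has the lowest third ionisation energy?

The third ionization energy removes an electron from the +2 ion. For each element: Ca²⁺ is the bare [Ar] core; Mg²⁺ is the bare [Ne] core; S²⁺ still has 4 valence electrons; P²⁺ still has 3 valence electrons.
Pulling an electron out of a noble-gas core costs far more than removing a remaining valence electron, so Ca and Mg sit at the high end of IE_3.
Valence configurations: S²⁺ [Ne]3s²3p², P²⁺ [Ne]3s²3p¹.
Approximate IE_3 values (kJ/mol): Ca 4912, Mg 7733, S 3357, P 2914.
Overall IE_3 order: P < S < Ca < Mg.

P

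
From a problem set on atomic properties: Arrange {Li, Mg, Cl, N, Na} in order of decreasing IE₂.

IE_2 is the cost of taking one more electron from the +1 cation: Li⁺ is the bare [He] core; Mg⁺ still has 1 valence electron; Cl⁺ still has 6 valence electrons; N⁺ still has 4 valence electrons; Na⁺ is the bare [Ne] core.
Breaking into a closed-shell core is much more expensive than removing a leftover valence electron — Na and Li have the largest IE_2 here.
Valence configurations: Mg⁺ [Ne]3s¹, Cl⁺ [Ne]3s²3p⁴, N⁺ [He]2s²2p².
Approximate IE_2 values (kJ/mol): Li 7298, Mg 1451, Cl 2298, N 2856, Na 4562.
Overall IE_2 order: Mg < Cl < N < Na < Li.

Li, Na, N, Cl, Mg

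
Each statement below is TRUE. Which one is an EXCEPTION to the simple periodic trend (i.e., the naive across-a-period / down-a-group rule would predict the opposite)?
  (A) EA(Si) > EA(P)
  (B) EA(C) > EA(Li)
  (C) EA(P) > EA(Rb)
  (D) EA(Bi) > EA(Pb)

(A)

The general trend: electron affinity increases across a period and decreases down a group.
(A) Si (period 3, group 14) vs P (period 3, group 15): the stated order contradicts the simple trend.
(B) C (period 2, group 14) vs Li (period 2, group 1): the stated order agrees with the simple trend.
(C) P (period 3, group 15) vs Rb (period 5, group 1): the stated order agrees with the simple trend.
(D) Bi (period 6, group 15) vs Pb (period 6, group 14): the stated order agrees with the simple trend.
The exception is (A): adding an electron to P's half-filled 3p³ is unfavourable, so Si (3p²) has the more exothermic EA.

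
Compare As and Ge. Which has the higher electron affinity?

Adding an electron releases more energy for atoms nearer the top right (short of the noble gases).
All lie in period 4; the across-period trend (electron affinity increases left to right) applies, with the exception below.
Note the exception: Ge has a higher electron affinity than As, contrary to the simple trend — adding an electron to As's half-filled 4p³ is unfavourable, so Ge (4p²) has the more exothermic EA.
For reference (kJ/mol): Ge 119, As 78.
So Ge has the higher electron affinity (Ge > As).

Ge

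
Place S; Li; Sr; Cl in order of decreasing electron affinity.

Atoms with high Z_eff and room in the valence shell (especially the halogens) have the most exothermic electron affinities.
Neither a single period nor a single group — weigh both effects.
Li > Sr: the two effects oppose for this pair; the down-group effect wins (60 vs 5 kJ/mol).
S > Li: period and group pull opposite ways; the across-period shift dominates (200 vs 60 kJ/mol).
Cl > S: Cl lies to the right of S in period 3, so the across-period effect alone puts Cl higher.
Tabulated electron affinity (kJ/mol): Li 60, S 200, Cl 349, Sr 5.
So from highest to lowest: Cl > S > Li > Sr.

Cl > S > Li > Sr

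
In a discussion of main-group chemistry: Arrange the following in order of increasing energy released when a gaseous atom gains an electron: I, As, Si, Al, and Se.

Al is in period 3, group 13; Si is in period 3, group 14; As is in period 4, group 15; Se is in period 4, group 16; I is in period 5, group 17.
Adding an electron releases more energy for atoms nearer the top right (short of the noble gases).
These span different periods and groups, so the two trends combine.
As > Al: the two effects oppose for this pair; the across-period effect wins (78 vs 42 kJ/mol).
Si > As: the two effects oppose for this pair; the down-group effect wins (134 vs 78 kJ/mol).
Se > Si: period and group pull opposite ways; the across-period shift dominates (195 vs 134 kJ/mol).
I > Se: the two effects oppose for this pair; the across-period effect wins (295 vs 195 kJ/mol).
Tabulated electron affinity (kJ/mol): Al 42, Si 134, As 78, Se 195, I 295.
So from lowest to highest: Al < As < Si < Se < I.

Al, As, Si, Se, I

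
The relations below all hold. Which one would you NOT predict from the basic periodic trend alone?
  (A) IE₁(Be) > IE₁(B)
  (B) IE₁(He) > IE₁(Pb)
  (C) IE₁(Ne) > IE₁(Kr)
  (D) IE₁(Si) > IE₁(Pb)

(A)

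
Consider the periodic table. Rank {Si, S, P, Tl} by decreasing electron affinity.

S, Si, P, Tl

Electron affinity generally becomes more exothermic across a period toward the halogens and less exothermic down a group.
Neither a single period nor a single group — weigh both effects.
P > Tl: both effects reinforce here, so P is clearly the higher of the two.
Si > P: this pair runs against the simple trend — see the exception note.
S > Si: S lies to the right of Si in period 3, so the across-period effect alone puts S higher.
Note the exception: Si has a higher electron affinity than P, contrary to the simple trend — adding an electron to P's half-filled 3p³ is unfavourable, so Si (3p²) has the more exothermic EA.
Approximate values (kJ/mol): Si 134, P 72, S 200, Tl 19.
So from highest to lowest: S > Si > P > Tl.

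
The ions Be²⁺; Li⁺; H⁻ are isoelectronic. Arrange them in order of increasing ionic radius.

Be²⁺ < Li⁺ < H⁻

All of these have 2 electrons, so size is governed by nuclear charge alone: the more protons, the stronger the pull on the same electron cloud, and the smaller the ion.
Nuclear charges: Be²⁺ (Z=4), Li⁺ (Z=3), H⁻ (Z=1).
Smallest to largest: Be²⁺ < Li⁺ < H⁻.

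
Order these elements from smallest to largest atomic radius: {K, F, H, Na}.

H < F < Na < K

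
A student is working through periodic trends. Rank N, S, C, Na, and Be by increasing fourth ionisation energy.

S < C < N < Na < Be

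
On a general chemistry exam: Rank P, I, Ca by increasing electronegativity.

Ca < P < I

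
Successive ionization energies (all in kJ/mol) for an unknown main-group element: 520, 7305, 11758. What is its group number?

Group 1

Look for the largest jump between consecutive ionization energies: IE2/IE1 ≈ 14.0, far larger than any earlier ratio.
That jump marks the point where a core electron is being removed. So the atom has 1 valence electron.
A main-group element with 1 valence electron is in group 1.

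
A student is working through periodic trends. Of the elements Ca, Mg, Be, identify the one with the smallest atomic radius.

Be

Be is in period 2, group 2; Mg is in period 3, group 2; Ca is in period 4, group 2.
Atomic radius shrinks across a period as nuclear charge pulls the same shell inward, and grows down a group as new shells are added.
All are in group 2, so atomic radius increases down the group.
The smallest atomic radius among these belongs to Be.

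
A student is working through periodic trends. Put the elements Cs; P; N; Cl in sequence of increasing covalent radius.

Moving right in a period, electrons are added to the same shell under a stronger nuclear pull, so atoms get smaller; moving down, a new shell is opened and atoms get larger.
Neither a single period nor a single group — weigh both effects.
Cl > N: the two effects oppose for this pair; the down-group effect wins (99 vs 71 pm).
P > Cl: P lies to the left of Cl in period 3, so the across-period effect alone puts P larger.
Cs > P: both effects reinforce here, so Cs is clearly the larger of the two.
For reference (pm): N 71, P 111, Cl 99, Cs 232.
So from smallest to largest: N < Cl < P < Cs.

N < Cl < P < Cs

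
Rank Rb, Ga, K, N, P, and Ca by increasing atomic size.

Atomic radius shrinks across a period as nuclear charge pulls the same shell inward, and grows down a group as new shells are added.
These span different periods and groups, so the two trends combine.
P > N: they share group 15; the group trend gives P the larger value.
Ga > P: both effects reinforce here, so Ga is clearly the larger of the two.
Ca > Ga: Ca lies to the left of Ga in period 4, so the across-period effect alone puts Ca larger.
K > Ca: K lies to the left of Ca in period 4, so the across-period effect alone puts K larger.
Rb > K: Rb sits below K in group 1, so the down-group effect alone puts Rb larger.
Tabulated atomic radius (pm): N 71, P 111, K 196, Ca 171, Ga 124, Rb 210.
So from smallest to largest: N < P < Ga < Ca < K < Rb.

N < P < Ga < Ca < K < Rb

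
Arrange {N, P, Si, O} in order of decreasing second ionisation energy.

O > N > P > Si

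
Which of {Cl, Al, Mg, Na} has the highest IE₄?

Al

Consider each +3 ion: Cl³⁺ still has 4 valence electrons; Al³⁺ is the bare [Ne] core; Mg³⁺ is already 1 electron into the core; Na³⁺ is already 2 electrons into the core.
Core electrons are held far more tightly than valence electrons, so Na, Mg and Al top the IE_4 order.
The numbers (kJ/mol): Cl 5159, Al 11577, Mg 10543, Na 9543.
Putting it together, IE_4: Cl < Na < Mg < Al.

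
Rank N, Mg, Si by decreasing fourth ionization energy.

Mg, N, Si

IE_4 is the cost of taking one more electron from the +3 cation: N³⁺ still has 2 valence electrons; Mg³⁺ is already 1 electron into the core; Si³⁺ still has 1 valence electron.
Breaking into a closed-shell core is much more expensive than removing a leftover valence electron — Mg has the largest IE_4 here.
Valence configurations: N³⁺ [He]2s², Si³⁺ [Ne]3s¹.
Approximate IE_4 values (kJ/mol): N 7475, Mg 10543, Si 4356.
Overall IE_4 order: Si < N < Mg.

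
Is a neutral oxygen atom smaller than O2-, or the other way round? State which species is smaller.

O

Forming O2- adds 2 electrons to O. More electron–electron repulsion in the same shell, with unchanged nuclear charge, lets the cloud expand.
An anion is larger than its parent atom: O2- > O.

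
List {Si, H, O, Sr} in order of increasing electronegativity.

Sr < Si < H < O

Atoms toward the upper right of the periodic table pull bonding electrons most strongly.
These span different periods and groups, so the two trends combine.
Si > Sr: relative to Sr, both the across-period and down-group shifts push Si's electronegativity up.
H > Si: the two effects oppose for this pair; the down-group effect wins (2.20 vs 1.90).
O > H: the two effects oppose for this pair; the across-period effect wins (3.44 vs 2.20).
Approximate values (Pauling): H 2.20, O 3.44, Si 1.90, Sr 0.95.
So from lowest to highest: Sr < Si < H < O.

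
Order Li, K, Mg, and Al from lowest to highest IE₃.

Al < K < Mg < Li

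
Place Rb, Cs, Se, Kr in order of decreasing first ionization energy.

Se is in period 4, group 16; Kr is in period 4, group 18; Rb is in period 5, group 1; Cs is in period 6, group 1.
IE₁ increases left→right with effective nuclear charge and decreases top→bottom as the valence shell moves farther out.
These span different periods and groups, so the two trends combine.
Rb > Cs: they share group 1; the group trend gives Rb the larger value.
Se > Rb: relative to Rb, both the across-period and down-group shifts push Se's first ionization energy up.
Kr > Se: both are in period 4; the period trend gives Kr the larger value.
Approximate values (kJ/mol): Se 941, Kr 1351, Rb 403, Cs 376.
So from highest to lowest: Kr > Se > Rb > Cs.

Kr, Se, Rb, Cs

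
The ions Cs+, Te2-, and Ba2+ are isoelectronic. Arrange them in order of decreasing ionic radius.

All of these have 54 electrons, so size is governed by nuclear charge alone: the more protons, the stronger the pull on the same electron cloud, and the smaller the ion.
Nuclear charges: Ba2+ (Z=56), Cs+ (Z=55), Te2- (Z=52).
Largest to smallest: Te2- > Cs+ > Ba2+.

Te2-, Cs+, Ba2+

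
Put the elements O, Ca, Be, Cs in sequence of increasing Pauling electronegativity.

Be is in period 2, group 2; O is in period 2, group 16; Ca is in period 4, group 2; Cs is in period 6, group 1.
Smaller atoms with higher effective nuclear charge are more electronegative.
Here both period and group differ, so the two effects have to be weighed against each other.
Ca > Cs: both effects reinforce here, so Ca is clearly the higher of the two.
Be > Ca: they share group 2; the group trend gives Be the larger value.
O > Be: O lies to the right of Be in period 2, so the across-period effect alone puts O higher.
Approximate values (Pauling): Be 1.57, O 3.44, Ca 1.00, Cs 0.79.
So from lowest to highest: Cs < Ca < Be < O.

Cs < Ca < Be < O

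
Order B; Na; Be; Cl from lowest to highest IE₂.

The second ionization energy removes an electron from the +1 ion. For each element: B⁺ still has 2 valence electrons; Na⁺ is the bare [Ne] core; Be⁺ still has 1 valence electron; Cl⁺ still has 6 valence electrons.
Breaking into a closed-shell core is much more expensive than removing a leftover valence electron — Na has the largest IE_2 here.
Valence configurations: B⁺ [He]2s², Be⁺ [He]2s¹, Cl⁺ [Ne]3s²3p⁴.
The numbers (kJ/mol): B 2427, Na 4562, Be 1757, Cl 2298.
Putting it together, IE_2: Be < Cl < B < Na.

Be < Cl < B < Na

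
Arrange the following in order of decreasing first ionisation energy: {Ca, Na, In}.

Na is in period 3, group 1; Ca is in period 4, group 2; In is in period 5, group 13.
Removing the outermost electron gets harder across a period and easier down a group.
These sit on a diagonal, where the across-period and down-group effects partly cancel.
In > Na: period and group pull opposite ways; the across-period shift dominates (558 vs 496 kJ/mol).
Ca > In: period and group pull opposite ways; the down-group shift dominates (590 vs 558 kJ/mol).
Tabulated first ionization energy (kJ/mol): Na 496, Ca 590, In 558.
So from highest to lowest: Ca > In > Na.

Ca > In > Na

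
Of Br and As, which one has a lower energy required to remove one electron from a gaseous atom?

Across a period the outer electron is held more tightly (higher IE₁); down a group it sits in a higher shell, more shielded, and comes off more easily.
All lie in period 4, so first ionization energy increases left to right.
So As has the lower energy required to remove one electron from a gaseous atom (As < Br).

As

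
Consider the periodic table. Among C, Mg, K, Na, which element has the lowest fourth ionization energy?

K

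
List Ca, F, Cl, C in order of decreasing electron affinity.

Cl, F, C, Ca

C is in period 2, group 14; F is in period 2, group 17; Cl is in period 3, group 17; Ca is in period 4, group 2.
Adding an electron releases more energy for atoms nearer the top right (short of the noble gases).
These span different periods and groups, so the two trends combine.
C > Ca: both effects reinforce here, so C is clearly the higher of the two.
F > C: F lies to the right of C in period 2, so the across-period effect alone puts F higher.
Cl > F: this pair runs against the simple trend — see the exception note.
Note the exception: Cl has a higher electron affinity than F, contrary to the simple trend — F's small 2p subshell makes the incoming electron feel strong e⁻–e⁻ repulsion, so Cl actually releases more energy on gaining an electron.
Tabulated electron affinity (kJ/mol): C 122, F 328, Cl 349, Ca 2.
So from highest to lowest: Cl > F > C > Ca.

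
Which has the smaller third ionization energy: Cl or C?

IE_3 is the cost of taking one more electron from the +2 cation: Cl²⁺ still has 5 valence electrons; C²⁺ still has 2 valence electrons.
All are still removing valence electrons, so compare the +2 ions as you would atoms: IE_3 generally rises across a period (higher Z_eff) and falls down a group (larger shell), subject to the usual subshell exceptions.
Valence configurations: Cl²⁺ [Ne]3s²3p³, C²⁺ [He]2s².
Approximate IE_3 values (kJ/mol): Cl 3822, C 4620.
So the third ionization energies run Cl < C.

Cl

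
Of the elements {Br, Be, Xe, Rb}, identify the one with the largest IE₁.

Across a period the outer electron is held more tightly (higher IE₁); down a group it sits in a higher shell, more shielded, and comes off more easily.
These span different periods and groups, so the two trends combine.
Be > Rb: both effects reinforce here, so Be is clearly the higher of the two.
Br > Be: period and group pull opposite ways; the across-period shift dominates (1140 vs 900 kJ/mol).
Xe > Br: the two effects oppose for this pair; the across-period effect wins (1170 vs 1140 kJ/mol).
Tabulated first ionization energy (kJ/mol): Be 900, Br 1140, Rb 403, Xe 1170.
The largest IE₁ among these belongs to Xe.

Xe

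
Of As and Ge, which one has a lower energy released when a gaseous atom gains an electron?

As

Ge is in period 4, group 14; As is in period 4, group 15.
Adding an electron releases more energy for atoms nearer the top right (short of the noble gases).
All lie in period 4; the across-period trend (electron affinity increases left to right) applies, with the exception below.
Note the exception: Ge has a higher electron affinity than As, contrary to the simple trend — adding an electron to As's half-filled 4p³ is unfavourable, so Ge (4p²) has the more exothermic EA.
Tabulated electron affinity (kJ/mol): Ge 119, As 78.
So As has the lower energy released when a gaseous atom gains an electron (As < Ge).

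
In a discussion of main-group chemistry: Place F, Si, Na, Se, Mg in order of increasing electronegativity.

F is in period 2, group 17; Na is in period 3, group 1; Mg is in period 3, group 2; Si is in period 3, group 14; Se is in period 4, group 16.
EN rises left→right (higher Z_eff, smaller atoms) and falls top→bottom (larger, more shielded atoms).
Here both period and group differ, so the two effects have to be weighed against each other.
Mg > Na: Mg lies to the right of Na in period 3, so the across-period effect alone puts Mg higher.
Si > Mg: Si lies to the right of Mg in period 3, so the across-period effect alone puts Si higher.
Se > Si: period and group pull opposite ways; the across-period shift dominates (2.55 vs 1.90).
F > Se: both effects reinforce here, so F is clearly the higher of the two.
Approximate values (Pauling): F 3.98, Na 0.93, Mg 1.31, Si 1.90, Se 2.55.
So from lowest to highest: Na < Mg < Si < Se < F.

Na < Mg < Si < Se < F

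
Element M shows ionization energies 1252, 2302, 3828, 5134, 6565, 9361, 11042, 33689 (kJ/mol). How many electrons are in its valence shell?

Look for the largest jump between consecutive ionization energies: IE8/IE7 ≈ 3.1, far larger than any earlier ratio.
That jump marks the point where a core electron is being removed. So the atom has 7 valence electrons.

7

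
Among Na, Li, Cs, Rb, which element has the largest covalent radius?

Cs

Li is in period 2, group 1; Na is in period 3, group 1; Rb is in period 5, group 1; Cs is in period 6, group 1.
Across a period the added protons contract the valence shell; down a group each new principal shell makes the atom larger.
All are in group 1, so atomic radius increases down the group.
The largest covalent radius among these belongs to Cs.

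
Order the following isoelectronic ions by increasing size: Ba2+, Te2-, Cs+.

Ba2+, Cs+, Te2-

All of these have 54 electrons, so size is governed by nuclear charge alone: the more protons, the stronger the pull on the same electron cloud, and the smaller the ion.
Nuclear charges: Ba2+ (Z=56), Cs+ (Z=55), Te2- (Z=52).
Smallest to largest: Ba2+ < Cs+ < Te2-.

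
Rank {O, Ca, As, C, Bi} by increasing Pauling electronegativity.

Ca, Bi, As, C, O

C is in period 2, group 14; O is in period 2, group 16; Ca is in period 4, group 2; As is in period 4, group 15; Bi is in period 6, group 15.
Electronegativity increases across a period and decreases down a group, tracking effective nuclear charge and atomic size.
Here both period and group differ, so the two effects have to be weighed against each other.
Bi > Ca: the two effects oppose for this pair; the across-period effect wins (2.02 vs 1.00).
As > Bi: they share group 15; the group trend gives As the larger value.
C > As: the two effects oppose for this pair; the down-group effect wins (2.55 vs 2.18).
O > C: O lies to the right of C in period 2, so the across-period effect alone puts O higher.
Approximate values (Pauling): C 2.55, O 3.44, Ca 1.00, As 2.18, Bi 2.02.
So from lowest to highest: Ca < Bi < As < C < O.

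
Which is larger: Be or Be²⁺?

Forming Be²⁺ removes 2 electrons from Be. Fewer electrons for the same nuclear charge means less shielding and a higher Z_eff on the remaining electrons, and for main-group metals the entire outer shell is lost.
A cation is smaller than its parent atom: Be²⁺ < Be.

Be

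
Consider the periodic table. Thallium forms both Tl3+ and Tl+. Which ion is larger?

Both ions have Z = 81 protons, but Tl3+ has lost more electrons, so its remaining electrons feel a larger effective nuclear charge per electron and are pulled in more tightly.
Higher positive charge → smaller ion, so Tl+ > Tl3+.

Tl+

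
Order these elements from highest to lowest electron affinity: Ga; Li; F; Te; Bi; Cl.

EA tends to increase across a period and decrease down a group, though the pattern is less regular than for IE or radius.
Neither a single period nor a single group — weigh both effects.
Li > Ga: the two effects oppose for this pair; the down-group effect wins (60 vs 29 kJ/mol).
Bi > Li: the two effects oppose for this pair; the across-period effect wins (91 vs 60 kJ/mol).
Te > Bi: relative to Bi, both the across-period and down-group shifts push Te's electron affinity up.
F > Te: relative to Te, both the across-period and down-group shifts push F's electron affinity up.
Cl > F: this pair runs against the simple trend — see the exception note.
Note the exception: Cl has a higher electron affinity than F, contrary to the simple trend — F's small 2p subshell makes the incoming electron feel strong e⁻–e⁻ repulsion, so Cl actually releases more energy on gaining an electron.
Tabulated electron affinity (kJ/mol): Li 60, F 328, Cl 349, Ga 29, Te 190, Bi 91.
So from highest to lowest: Cl > F > Te > Bi > Li > Ga.

Cl > F > Te > Bi > Li > Ga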